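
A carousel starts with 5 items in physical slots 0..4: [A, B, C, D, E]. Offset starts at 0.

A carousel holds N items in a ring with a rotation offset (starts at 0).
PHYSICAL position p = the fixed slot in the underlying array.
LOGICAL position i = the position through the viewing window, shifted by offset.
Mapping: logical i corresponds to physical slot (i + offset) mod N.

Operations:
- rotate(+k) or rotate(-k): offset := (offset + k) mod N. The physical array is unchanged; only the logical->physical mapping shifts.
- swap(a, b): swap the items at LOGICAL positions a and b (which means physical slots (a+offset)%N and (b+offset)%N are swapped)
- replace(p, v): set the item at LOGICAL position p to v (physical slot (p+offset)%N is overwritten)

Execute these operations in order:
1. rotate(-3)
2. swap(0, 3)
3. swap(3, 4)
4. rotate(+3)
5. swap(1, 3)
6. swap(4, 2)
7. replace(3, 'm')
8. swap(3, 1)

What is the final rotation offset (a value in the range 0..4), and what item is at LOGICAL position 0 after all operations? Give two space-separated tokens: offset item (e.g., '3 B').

Answer: 0 B

Derivation:
After op 1 (rotate(-3)): offset=2, physical=[A,B,C,D,E], logical=[C,D,E,A,B]
After op 2 (swap(0, 3)): offset=2, physical=[C,B,A,D,E], logical=[A,D,E,C,B]
After op 3 (swap(3, 4)): offset=2, physical=[B,C,A,D,E], logical=[A,D,E,B,C]
After op 4 (rotate(+3)): offset=0, physical=[B,C,A,D,E], logical=[B,C,A,D,E]
After op 5 (swap(1, 3)): offset=0, physical=[B,D,A,C,E], logical=[B,D,A,C,E]
After op 6 (swap(4, 2)): offset=0, physical=[B,D,E,C,A], logical=[B,D,E,C,A]
After op 7 (replace(3, 'm')): offset=0, physical=[B,D,E,m,A], logical=[B,D,E,m,A]
After op 8 (swap(3, 1)): offset=0, physical=[B,m,E,D,A], logical=[B,m,E,D,A]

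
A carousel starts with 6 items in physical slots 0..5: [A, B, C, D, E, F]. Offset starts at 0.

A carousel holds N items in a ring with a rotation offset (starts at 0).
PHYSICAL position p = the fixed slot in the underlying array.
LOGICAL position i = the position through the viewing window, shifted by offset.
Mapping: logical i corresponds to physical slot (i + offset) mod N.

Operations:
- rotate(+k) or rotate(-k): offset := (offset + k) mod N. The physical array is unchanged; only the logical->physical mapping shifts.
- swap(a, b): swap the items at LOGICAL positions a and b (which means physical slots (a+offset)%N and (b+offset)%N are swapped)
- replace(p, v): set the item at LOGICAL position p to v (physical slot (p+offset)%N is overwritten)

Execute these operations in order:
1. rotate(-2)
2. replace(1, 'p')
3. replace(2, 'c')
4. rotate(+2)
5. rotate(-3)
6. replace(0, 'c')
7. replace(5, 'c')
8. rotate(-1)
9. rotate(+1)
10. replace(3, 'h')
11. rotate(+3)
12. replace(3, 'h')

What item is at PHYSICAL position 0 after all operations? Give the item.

After op 1 (rotate(-2)): offset=4, physical=[A,B,C,D,E,F], logical=[E,F,A,B,C,D]
After op 2 (replace(1, 'p')): offset=4, physical=[A,B,C,D,E,p], logical=[E,p,A,B,C,D]
After op 3 (replace(2, 'c')): offset=4, physical=[c,B,C,D,E,p], logical=[E,p,c,B,C,D]
After op 4 (rotate(+2)): offset=0, physical=[c,B,C,D,E,p], logical=[c,B,C,D,E,p]
After op 5 (rotate(-3)): offset=3, physical=[c,B,C,D,E,p], logical=[D,E,p,c,B,C]
After op 6 (replace(0, 'c')): offset=3, physical=[c,B,C,c,E,p], logical=[c,E,p,c,B,C]
After op 7 (replace(5, 'c')): offset=3, physical=[c,B,c,c,E,p], logical=[c,E,p,c,B,c]
After op 8 (rotate(-1)): offset=2, physical=[c,B,c,c,E,p], logical=[c,c,E,p,c,B]
After op 9 (rotate(+1)): offset=3, physical=[c,B,c,c,E,p], logical=[c,E,p,c,B,c]
After op 10 (replace(3, 'h')): offset=3, physical=[h,B,c,c,E,p], logical=[c,E,p,h,B,c]
After op 11 (rotate(+3)): offset=0, physical=[h,B,c,c,E,p], logical=[h,B,c,c,E,p]
After op 12 (replace(3, 'h')): offset=0, physical=[h,B,c,h,E,p], logical=[h,B,c,h,E,p]

Answer: h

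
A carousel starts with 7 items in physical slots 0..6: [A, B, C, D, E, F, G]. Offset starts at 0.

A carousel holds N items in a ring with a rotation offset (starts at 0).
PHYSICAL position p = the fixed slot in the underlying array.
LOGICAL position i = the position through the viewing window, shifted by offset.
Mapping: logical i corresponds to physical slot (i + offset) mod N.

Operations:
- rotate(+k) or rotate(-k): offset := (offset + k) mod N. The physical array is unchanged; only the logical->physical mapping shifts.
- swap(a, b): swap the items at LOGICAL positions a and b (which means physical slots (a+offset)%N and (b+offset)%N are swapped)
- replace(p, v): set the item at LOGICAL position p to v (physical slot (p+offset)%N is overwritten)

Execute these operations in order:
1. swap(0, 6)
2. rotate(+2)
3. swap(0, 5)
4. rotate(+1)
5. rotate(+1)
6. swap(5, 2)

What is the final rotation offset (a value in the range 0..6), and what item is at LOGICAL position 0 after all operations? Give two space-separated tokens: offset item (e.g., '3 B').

After op 1 (swap(0, 6)): offset=0, physical=[G,B,C,D,E,F,A], logical=[G,B,C,D,E,F,A]
After op 2 (rotate(+2)): offset=2, physical=[G,B,C,D,E,F,A], logical=[C,D,E,F,A,G,B]
After op 3 (swap(0, 5)): offset=2, physical=[C,B,G,D,E,F,A], logical=[G,D,E,F,A,C,B]
After op 4 (rotate(+1)): offset=3, physical=[C,B,G,D,E,F,A], logical=[D,E,F,A,C,B,G]
After op 5 (rotate(+1)): offset=4, physical=[C,B,G,D,E,F,A], logical=[E,F,A,C,B,G,D]
After op 6 (swap(5, 2)): offset=4, physical=[C,B,A,D,E,F,G], logical=[E,F,G,C,B,A,D]

Answer: 4 E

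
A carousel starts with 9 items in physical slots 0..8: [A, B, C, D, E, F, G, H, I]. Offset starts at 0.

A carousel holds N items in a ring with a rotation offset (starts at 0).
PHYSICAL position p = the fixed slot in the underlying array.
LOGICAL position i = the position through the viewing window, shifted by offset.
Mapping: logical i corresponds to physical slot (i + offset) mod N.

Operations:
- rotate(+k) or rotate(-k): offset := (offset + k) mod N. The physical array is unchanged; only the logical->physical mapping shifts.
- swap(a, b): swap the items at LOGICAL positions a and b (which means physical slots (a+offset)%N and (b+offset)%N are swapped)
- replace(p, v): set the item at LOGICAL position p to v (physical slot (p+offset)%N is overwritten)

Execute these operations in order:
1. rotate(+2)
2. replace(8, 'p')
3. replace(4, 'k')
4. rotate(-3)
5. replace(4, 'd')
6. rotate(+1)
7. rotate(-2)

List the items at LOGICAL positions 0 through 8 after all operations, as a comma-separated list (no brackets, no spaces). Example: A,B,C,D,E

Answer: H,I,A,p,C,d,E,F,k

Derivation:
After op 1 (rotate(+2)): offset=2, physical=[A,B,C,D,E,F,G,H,I], logical=[C,D,E,F,G,H,I,A,B]
After op 2 (replace(8, 'p')): offset=2, physical=[A,p,C,D,E,F,G,H,I], logical=[C,D,E,F,G,H,I,A,p]
After op 3 (replace(4, 'k')): offset=2, physical=[A,p,C,D,E,F,k,H,I], logical=[C,D,E,F,k,H,I,A,p]
After op 4 (rotate(-3)): offset=8, physical=[A,p,C,D,E,F,k,H,I], logical=[I,A,p,C,D,E,F,k,H]
After op 5 (replace(4, 'd')): offset=8, physical=[A,p,C,d,E,F,k,H,I], logical=[I,A,p,C,d,E,F,k,H]
After op 6 (rotate(+1)): offset=0, physical=[A,p,C,d,E,F,k,H,I], logical=[A,p,C,d,E,F,k,H,I]
After op 7 (rotate(-2)): offset=7, physical=[A,p,C,d,E,F,k,H,I], logical=[H,I,A,p,C,d,E,F,k]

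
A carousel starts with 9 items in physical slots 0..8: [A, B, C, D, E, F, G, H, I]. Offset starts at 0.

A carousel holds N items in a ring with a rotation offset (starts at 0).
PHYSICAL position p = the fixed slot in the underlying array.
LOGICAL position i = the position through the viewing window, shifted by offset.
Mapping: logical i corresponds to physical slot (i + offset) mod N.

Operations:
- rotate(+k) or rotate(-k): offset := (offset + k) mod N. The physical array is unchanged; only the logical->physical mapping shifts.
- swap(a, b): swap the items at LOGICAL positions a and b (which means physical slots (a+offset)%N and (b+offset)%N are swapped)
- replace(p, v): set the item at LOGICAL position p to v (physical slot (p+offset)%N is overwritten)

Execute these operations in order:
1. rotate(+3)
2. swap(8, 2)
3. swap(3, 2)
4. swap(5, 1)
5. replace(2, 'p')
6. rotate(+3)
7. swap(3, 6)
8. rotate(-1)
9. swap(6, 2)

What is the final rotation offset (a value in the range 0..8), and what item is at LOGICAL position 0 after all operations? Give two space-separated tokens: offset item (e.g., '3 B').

After op 1 (rotate(+3)): offset=3, physical=[A,B,C,D,E,F,G,H,I], logical=[D,E,F,G,H,I,A,B,C]
After op 2 (swap(8, 2)): offset=3, physical=[A,B,F,D,E,C,G,H,I], logical=[D,E,C,G,H,I,A,B,F]
After op 3 (swap(3, 2)): offset=3, physical=[A,B,F,D,E,G,C,H,I], logical=[D,E,G,C,H,I,A,B,F]
After op 4 (swap(5, 1)): offset=3, physical=[A,B,F,D,I,G,C,H,E], logical=[D,I,G,C,H,E,A,B,F]
After op 5 (replace(2, 'p')): offset=3, physical=[A,B,F,D,I,p,C,H,E], logical=[D,I,p,C,H,E,A,B,F]
After op 6 (rotate(+3)): offset=6, physical=[A,B,F,D,I,p,C,H,E], logical=[C,H,E,A,B,F,D,I,p]
After op 7 (swap(3, 6)): offset=6, physical=[D,B,F,A,I,p,C,H,E], logical=[C,H,E,D,B,F,A,I,p]
After op 8 (rotate(-1)): offset=5, physical=[D,B,F,A,I,p,C,H,E], logical=[p,C,H,E,D,B,F,A,I]
After op 9 (swap(6, 2)): offset=5, physical=[D,B,H,A,I,p,C,F,E], logical=[p,C,F,E,D,B,H,A,I]

Answer: 5 p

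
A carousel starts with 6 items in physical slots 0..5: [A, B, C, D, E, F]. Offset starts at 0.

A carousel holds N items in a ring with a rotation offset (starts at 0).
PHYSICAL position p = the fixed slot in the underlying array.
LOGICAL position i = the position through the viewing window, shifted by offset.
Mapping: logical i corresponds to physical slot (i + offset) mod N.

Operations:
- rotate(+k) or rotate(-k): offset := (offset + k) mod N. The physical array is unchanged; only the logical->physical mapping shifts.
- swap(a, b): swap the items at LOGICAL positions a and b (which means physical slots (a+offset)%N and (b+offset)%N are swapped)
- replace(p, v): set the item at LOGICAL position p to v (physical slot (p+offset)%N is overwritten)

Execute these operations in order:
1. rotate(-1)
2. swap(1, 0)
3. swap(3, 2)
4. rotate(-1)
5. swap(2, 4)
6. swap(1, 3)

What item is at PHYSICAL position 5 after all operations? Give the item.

After op 1 (rotate(-1)): offset=5, physical=[A,B,C,D,E,F], logical=[F,A,B,C,D,E]
After op 2 (swap(1, 0)): offset=5, physical=[F,B,C,D,E,A], logical=[A,F,B,C,D,E]
After op 3 (swap(3, 2)): offset=5, physical=[F,C,B,D,E,A], logical=[A,F,C,B,D,E]
After op 4 (rotate(-1)): offset=4, physical=[F,C,B,D,E,A], logical=[E,A,F,C,B,D]
After op 5 (swap(2, 4)): offset=4, physical=[B,C,F,D,E,A], logical=[E,A,B,C,F,D]
After op 6 (swap(1, 3)): offset=4, physical=[B,A,F,D,E,C], logical=[E,C,B,A,F,D]

Answer: C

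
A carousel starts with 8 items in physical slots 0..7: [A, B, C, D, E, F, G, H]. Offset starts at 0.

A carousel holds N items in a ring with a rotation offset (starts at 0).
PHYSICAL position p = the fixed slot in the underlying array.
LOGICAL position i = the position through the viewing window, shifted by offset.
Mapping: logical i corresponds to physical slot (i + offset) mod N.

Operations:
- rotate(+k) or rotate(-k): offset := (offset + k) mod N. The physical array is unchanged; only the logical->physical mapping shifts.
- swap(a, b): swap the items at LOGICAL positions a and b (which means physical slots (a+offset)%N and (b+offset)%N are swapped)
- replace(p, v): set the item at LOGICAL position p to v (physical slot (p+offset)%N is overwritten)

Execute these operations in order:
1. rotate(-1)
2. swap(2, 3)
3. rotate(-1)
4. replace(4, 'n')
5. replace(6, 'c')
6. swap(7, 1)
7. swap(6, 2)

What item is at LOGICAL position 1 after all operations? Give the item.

After op 1 (rotate(-1)): offset=7, physical=[A,B,C,D,E,F,G,H], logical=[H,A,B,C,D,E,F,G]
After op 2 (swap(2, 3)): offset=7, physical=[A,C,B,D,E,F,G,H], logical=[H,A,C,B,D,E,F,G]
After op 3 (rotate(-1)): offset=6, physical=[A,C,B,D,E,F,G,H], logical=[G,H,A,C,B,D,E,F]
After op 4 (replace(4, 'n')): offset=6, physical=[A,C,n,D,E,F,G,H], logical=[G,H,A,C,n,D,E,F]
After op 5 (replace(6, 'c')): offset=6, physical=[A,C,n,D,c,F,G,H], logical=[G,H,A,C,n,D,c,F]
After op 6 (swap(7, 1)): offset=6, physical=[A,C,n,D,c,H,G,F], logical=[G,F,A,C,n,D,c,H]
After op 7 (swap(6, 2)): offset=6, physical=[c,C,n,D,A,H,G,F], logical=[G,F,c,C,n,D,A,H]

Answer: F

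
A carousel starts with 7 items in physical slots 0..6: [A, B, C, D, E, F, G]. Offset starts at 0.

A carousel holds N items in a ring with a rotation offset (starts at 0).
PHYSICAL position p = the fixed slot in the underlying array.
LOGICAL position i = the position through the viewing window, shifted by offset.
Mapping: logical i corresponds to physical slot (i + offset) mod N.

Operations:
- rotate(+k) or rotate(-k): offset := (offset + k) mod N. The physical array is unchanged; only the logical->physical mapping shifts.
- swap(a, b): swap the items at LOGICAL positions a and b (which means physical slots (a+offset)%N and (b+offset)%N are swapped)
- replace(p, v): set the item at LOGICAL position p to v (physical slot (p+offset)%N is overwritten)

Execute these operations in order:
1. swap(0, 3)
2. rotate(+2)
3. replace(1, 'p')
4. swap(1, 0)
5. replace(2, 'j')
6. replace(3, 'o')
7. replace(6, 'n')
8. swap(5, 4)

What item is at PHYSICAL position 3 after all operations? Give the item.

After op 1 (swap(0, 3)): offset=0, physical=[D,B,C,A,E,F,G], logical=[D,B,C,A,E,F,G]
After op 2 (rotate(+2)): offset=2, physical=[D,B,C,A,E,F,G], logical=[C,A,E,F,G,D,B]
After op 3 (replace(1, 'p')): offset=2, physical=[D,B,C,p,E,F,G], logical=[C,p,E,F,G,D,B]
After op 4 (swap(1, 0)): offset=2, physical=[D,B,p,C,E,F,G], logical=[p,C,E,F,G,D,B]
After op 5 (replace(2, 'j')): offset=2, physical=[D,B,p,C,j,F,G], logical=[p,C,j,F,G,D,B]
After op 6 (replace(3, 'o')): offset=2, physical=[D,B,p,C,j,o,G], logical=[p,C,j,o,G,D,B]
After op 7 (replace(6, 'n')): offset=2, physical=[D,n,p,C,j,o,G], logical=[p,C,j,o,G,D,n]
After op 8 (swap(5, 4)): offset=2, physical=[G,n,p,C,j,o,D], logical=[p,C,j,o,D,G,n]

Answer: C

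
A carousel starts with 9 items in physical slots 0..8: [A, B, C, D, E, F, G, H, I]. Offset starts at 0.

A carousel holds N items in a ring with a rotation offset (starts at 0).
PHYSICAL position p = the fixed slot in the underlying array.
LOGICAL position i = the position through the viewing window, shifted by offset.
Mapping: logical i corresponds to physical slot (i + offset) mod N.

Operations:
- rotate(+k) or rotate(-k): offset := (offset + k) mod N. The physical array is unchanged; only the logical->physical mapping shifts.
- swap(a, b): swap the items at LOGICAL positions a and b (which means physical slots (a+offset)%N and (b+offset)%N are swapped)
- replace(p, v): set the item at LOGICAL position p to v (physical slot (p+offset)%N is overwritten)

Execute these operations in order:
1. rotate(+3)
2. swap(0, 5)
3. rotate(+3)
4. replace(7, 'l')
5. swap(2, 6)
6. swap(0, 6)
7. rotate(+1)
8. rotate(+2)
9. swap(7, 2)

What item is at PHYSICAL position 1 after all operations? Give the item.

After op 1 (rotate(+3)): offset=3, physical=[A,B,C,D,E,F,G,H,I], logical=[D,E,F,G,H,I,A,B,C]
After op 2 (swap(0, 5)): offset=3, physical=[A,B,C,I,E,F,G,H,D], logical=[I,E,F,G,H,D,A,B,C]
After op 3 (rotate(+3)): offset=6, physical=[A,B,C,I,E,F,G,H,D], logical=[G,H,D,A,B,C,I,E,F]
After op 4 (replace(7, 'l')): offset=6, physical=[A,B,C,I,l,F,G,H,D], logical=[G,H,D,A,B,C,I,l,F]
After op 5 (swap(2, 6)): offset=6, physical=[A,B,C,D,l,F,G,H,I], logical=[G,H,I,A,B,C,D,l,F]
After op 6 (swap(0, 6)): offset=6, physical=[A,B,C,G,l,F,D,H,I], logical=[D,H,I,A,B,C,G,l,F]
After op 7 (rotate(+1)): offset=7, physical=[A,B,C,G,l,F,D,H,I], logical=[H,I,A,B,C,G,l,F,D]
After op 8 (rotate(+2)): offset=0, physical=[A,B,C,G,l,F,D,H,I], logical=[A,B,C,G,l,F,D,H,I]
After op 9 (swap(7, 2)): offset=0, physical=[A,B,H,G,l,F,D,C,I], logical=[A,B,H,G,l,F,D,C,I]

Answer: B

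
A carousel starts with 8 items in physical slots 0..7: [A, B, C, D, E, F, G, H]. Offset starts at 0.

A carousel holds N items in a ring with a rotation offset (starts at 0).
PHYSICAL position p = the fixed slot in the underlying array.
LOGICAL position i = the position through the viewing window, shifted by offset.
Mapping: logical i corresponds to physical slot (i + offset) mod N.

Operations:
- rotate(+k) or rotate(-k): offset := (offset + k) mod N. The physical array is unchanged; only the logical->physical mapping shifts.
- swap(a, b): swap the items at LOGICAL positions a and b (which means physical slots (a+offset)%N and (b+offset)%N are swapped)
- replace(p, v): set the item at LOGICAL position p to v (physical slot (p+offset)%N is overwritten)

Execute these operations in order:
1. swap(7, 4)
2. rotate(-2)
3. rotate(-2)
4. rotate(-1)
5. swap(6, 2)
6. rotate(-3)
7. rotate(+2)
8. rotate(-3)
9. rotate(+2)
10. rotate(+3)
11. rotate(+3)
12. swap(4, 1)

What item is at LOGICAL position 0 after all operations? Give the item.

After op 1 (swap(7, 4)): offset=0, physical=[A,B,C,D,H,F,G,E], logical=[A,B,C,D,H,F,G,E]
After op 2 (rotate(-2)): offset=6, physical=[A,B,C,D,H,F,G,E], logical=[G,E,A,B,C,D,H,F]
After op 3 (rotate(-2)): offset=4, physical=[A,B,C,D,H,F,G,E], logical=[H,F,G,E,A,B,C,D]
After op 4 (rotate(-1)): offset=3, physical=[A,B,C,D,H,F,G,E], logical=[D,H,F,G,E,A,B,C]
After op 5 (swap(6, 2)): offset=3, physical=[A,F,C,D,H,B,G,E], logical=[D,H,B,G,E,A,F,C]
After op 6 (rotate(-3)): offset=0, physical=[A,F,C,D,H,B,G,E], logical=[A,F,C,D,H,B,G,E]
After op 7 (rotate(+2)): offset=2, physical=[A,F,C,D,H,B,G,E], logical=[C,D,H,B,G,E,A,F]
After op 8 (rotate(-3)): offset=7, physical=[A,F,C,D,H,B,G,E], logical=[E,A,F,C,D,H,B,G]
After op 9 (rotate(+2)): offset=1, physical=[A,F,C,D,H,B,G,E], logical=[F,C,D,H,B,G,E,A]
After op 10 (rotate(+3)): offset=4, physical=[A,F,C,D,H,B,G,E], logical=[H,B,G,E,A,F,C,D]
After op 11 (rotate(+3)): offset=7, physical=[A,F,C,D,H,B,G,E], logical=[E,A,F,C,D,H,B,G]
After op 12 (swap(4, 1)): offset=7, physical=[D,F,C,A,H,B,G,E], logical=[E,D,F,C,A,H,B,G]

Answer: E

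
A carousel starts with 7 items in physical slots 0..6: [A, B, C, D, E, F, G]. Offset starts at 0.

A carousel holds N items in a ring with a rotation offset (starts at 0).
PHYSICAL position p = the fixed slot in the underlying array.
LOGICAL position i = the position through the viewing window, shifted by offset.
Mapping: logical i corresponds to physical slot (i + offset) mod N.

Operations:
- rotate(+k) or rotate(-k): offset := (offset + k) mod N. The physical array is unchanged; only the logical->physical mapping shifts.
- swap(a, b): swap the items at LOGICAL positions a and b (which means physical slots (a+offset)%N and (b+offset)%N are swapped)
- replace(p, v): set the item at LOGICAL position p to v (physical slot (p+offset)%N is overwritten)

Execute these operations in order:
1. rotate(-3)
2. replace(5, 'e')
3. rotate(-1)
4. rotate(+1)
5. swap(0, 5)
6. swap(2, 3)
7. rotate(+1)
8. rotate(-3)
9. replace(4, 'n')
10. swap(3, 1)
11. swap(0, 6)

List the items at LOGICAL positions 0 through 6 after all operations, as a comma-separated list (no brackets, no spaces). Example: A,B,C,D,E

Answer: B,F,e,D,n,G,E

Derivation:
After op 1 (rotate(-3)): offset=4, physical=[A,B,C,D,E,F,G], logical=[E,F,G,A,B,C,D]
After op 2 (replace(5, 'e')): offset=4, physical=[A,B,e,D,E,F,G], logical=[E,F,G,A,B,e,D]
After op 3 (rotate(-1)): offset=3, physical=[A,B,e,D,E,F,G], logical=[D,E,F,G,A,B,e]
After op 4 (rotate(+1)): offset=4, physical=[A,B,e,D,E,F,G], logical=[E,F,G,A,B,e,D]
After op 5 (swap(0, 5)): offset=4, physical=[A,B,E,D,e,F,G], logical=[e,F,G,A,B,E,D]
After op 6 (swap(2, 3)): offset=4, physical=[G,B,E,D,e,F,A], logical=[e,F,A,G,B,E,D]
After op 7 (rotate(+1)): offset=5, physical=[G,B,E,D,e,F,A], logical=[F,A,G,B,E,D,e]
After op 8 (rotate(-3)): offset=2, physical=[G,B,E,D,e,F,A], logical=[E,D,e,F,A,G,B]
After op 9 (replace(4, 'n')): offset=2, physical=[G,B,E,D,e,F,n], logical=[E,D,e,F,n,G,B]
After op 10 (swap(3, 1)): offset=2, physical=[G,B,E,F,e,D,n], logical=[E,F,e,D,n,G,B]
After op 11 (swap(0, 6)): offset=2, physical=[G,E,B,F,e,D,n], logical=[B,F,e,D,n,G,E]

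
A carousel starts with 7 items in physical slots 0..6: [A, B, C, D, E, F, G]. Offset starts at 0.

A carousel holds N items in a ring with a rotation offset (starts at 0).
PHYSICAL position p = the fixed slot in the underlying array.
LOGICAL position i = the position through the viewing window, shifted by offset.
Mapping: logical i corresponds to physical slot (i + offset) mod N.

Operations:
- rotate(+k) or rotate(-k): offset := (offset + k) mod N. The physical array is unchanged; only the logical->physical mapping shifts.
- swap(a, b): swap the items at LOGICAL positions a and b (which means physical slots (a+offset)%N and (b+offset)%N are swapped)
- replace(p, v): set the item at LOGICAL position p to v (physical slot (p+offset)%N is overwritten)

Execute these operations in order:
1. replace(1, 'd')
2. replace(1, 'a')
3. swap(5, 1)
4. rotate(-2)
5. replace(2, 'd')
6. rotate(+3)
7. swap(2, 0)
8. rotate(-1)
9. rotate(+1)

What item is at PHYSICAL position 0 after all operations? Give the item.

Answer: d

Derivation:
After op 1 (replace(1, 'd')): offset=0, physical=[A,d,C,D,E,F,G], logical=[A,d,C,D,E,F,G]
After op 2 (replace(1, 'a')): offset=0, physical=[A,a,C,D,E,F,G], logical=[A,a,C,D,E,F,G]
After op 3 (swap(5, 1)): offset=0, physical=[A,F,C,D,E,a,G], logical=[A,F,C,D,E,a,G]
After op 4 (rotate(-2)): offset=5, physical=[A,F,C,D,E,a,G], logical=[a,G,A,F,C,D,E]
After op 5 (replace(2, 'd')): offset=5, physical=[d,F,C,D,E,a,G], logical=[a,G,d,F,C,D,E]
After op 6 (rotate(+3)): offset=1, physical=[d,F,C,D,E,a,G], logical=[F,C,D,E,a,G,d]
After op 7 (swap(2, 0)): offset=1, physical=[d,D,C,F,E,a,G], logical=[D,C,F,E,a,G,d]
After op 8 (rotate(-1)): offset=0, physical=[d,D,C,F,E,a,G], logical=[d,D,C,F,E,a,G]
After op 9 (rotate(+1)): offset=1, physical=[d,D,C,F,E,a,G], logical=[D,C,F,E,a,G,d]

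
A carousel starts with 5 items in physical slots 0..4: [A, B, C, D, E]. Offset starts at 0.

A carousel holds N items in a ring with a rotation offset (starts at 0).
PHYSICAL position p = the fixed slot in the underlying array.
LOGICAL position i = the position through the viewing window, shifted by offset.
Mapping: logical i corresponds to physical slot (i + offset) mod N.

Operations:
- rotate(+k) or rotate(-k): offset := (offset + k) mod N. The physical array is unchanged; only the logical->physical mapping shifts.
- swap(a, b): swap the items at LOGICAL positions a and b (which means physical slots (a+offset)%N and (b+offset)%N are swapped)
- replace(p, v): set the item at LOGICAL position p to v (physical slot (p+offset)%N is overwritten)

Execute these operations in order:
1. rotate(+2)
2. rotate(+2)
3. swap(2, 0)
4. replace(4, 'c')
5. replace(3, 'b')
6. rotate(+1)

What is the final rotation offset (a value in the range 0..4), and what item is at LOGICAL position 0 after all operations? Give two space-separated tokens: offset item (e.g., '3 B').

After op 1 (rotate(+2)): offset=2, physical=[A,B,C,D,E], logical=[C,D,E,A,B]
After op 2 (rotate(+2)): offset=4, physical=[A,B,C,D,E], logical=[E,A,B,C,D]
After op 3 (swap(2, 0)): offset=4, physical=[A,E,C,D,B], logical=[B,A,E,C,D]
After op 4 (replace(4, 'c')): offset=4, physical=[A,E,C,c,B], logical=[B,A,E,C,c]
After op 5 (replace(3, 'b')): offset=4, physical=[A,E,b,c,B], logical=[B,A,E,b,c]
After op 6 (rotate(+1)): offset=0, physical=[A,E,b,c,B], logical=[A,E,b,c,B]

Answer: 0 A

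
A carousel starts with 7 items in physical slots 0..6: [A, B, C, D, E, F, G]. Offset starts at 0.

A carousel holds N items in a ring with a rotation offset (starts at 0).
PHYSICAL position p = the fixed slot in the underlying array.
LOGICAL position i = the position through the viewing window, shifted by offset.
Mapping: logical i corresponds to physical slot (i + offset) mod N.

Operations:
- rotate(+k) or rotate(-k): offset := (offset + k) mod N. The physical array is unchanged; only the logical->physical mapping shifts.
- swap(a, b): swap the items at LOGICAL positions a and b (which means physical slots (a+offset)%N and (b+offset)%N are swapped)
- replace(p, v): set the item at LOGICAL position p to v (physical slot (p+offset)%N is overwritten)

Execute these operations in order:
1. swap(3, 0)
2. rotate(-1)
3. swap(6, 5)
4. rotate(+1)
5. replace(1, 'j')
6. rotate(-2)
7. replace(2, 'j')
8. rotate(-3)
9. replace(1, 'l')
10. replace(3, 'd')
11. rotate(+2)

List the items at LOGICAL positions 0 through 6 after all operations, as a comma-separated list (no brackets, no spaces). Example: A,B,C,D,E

After op 1 (swap(3, 0)): offset=0, physical=[D,B,C,A,E,F,G], logical=[D,B,C,A,E,F,G]
After op 2 (rotate(-1)): offset=6, physical=[D,B,C,A,E,F,G], logical=[G,D,B,C,A,E,F]
After op 3 (swap(6, 5)): offset=6, physical=[D,B,C,A,F,E,G], logical=[G,D,B,C,A,F,E]
After op 4 (rotate(+1)): offset=0, physical=[D,B,C,A,F,E,G], logical=[D,B,C,A,F,E,G]
After op 5 (replace(1, 'j')): offset=0, physical=[D,j,C,A,F,E,G], logical=[D,j,C,A,F,E,G]
After op 6 (rotate(-2)): offset=5, physical=[D,j,C,A,F,E,G], logical=[E,G,D,j,C,A,F]
After op 7 (replace(2, 'j')): offset=5, physical=[j,j,C,A,F,E,G], logical=[E,G,j,j,C,A,F]
After op 8 (rotate(-3)): offset=2, physical=[j,j,C,A,F,E,G], logical=[C,A,F,E,G,j,j]
After op 9 (replace(1, 'l')): offset=2, physical=[j,j,C,l,F,E,G], logical=[C,l,F,E,G,j,j]
After op 10 (replace(3, 'd')): offset=2, physical=[j,j,C,l,F,d,G], logical=[C,l,F,d,G,j,j]
After op 11 (rotate(+2)): offset=4, physical=[j,j,C,l,F,d,G], logical=[F,d,G,j,j,C,l]

Answer: F,d,G,j,j,C,l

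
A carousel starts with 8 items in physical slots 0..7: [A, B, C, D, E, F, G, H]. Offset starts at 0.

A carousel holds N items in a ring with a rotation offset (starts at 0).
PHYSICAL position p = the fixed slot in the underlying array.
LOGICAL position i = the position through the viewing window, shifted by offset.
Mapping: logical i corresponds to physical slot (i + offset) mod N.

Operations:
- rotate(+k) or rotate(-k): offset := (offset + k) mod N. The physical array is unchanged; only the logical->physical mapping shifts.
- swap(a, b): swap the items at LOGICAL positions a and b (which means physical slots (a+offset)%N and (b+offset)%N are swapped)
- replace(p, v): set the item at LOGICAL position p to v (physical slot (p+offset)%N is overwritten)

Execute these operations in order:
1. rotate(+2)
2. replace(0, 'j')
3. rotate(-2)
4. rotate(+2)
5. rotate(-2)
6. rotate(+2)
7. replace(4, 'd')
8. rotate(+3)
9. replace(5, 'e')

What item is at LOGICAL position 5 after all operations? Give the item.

After op 1 (rotate(+2)): offset=2, physical=[A,B,C,D,E,F,G,H], logical=[C,D,E,F,G,H,A,B]
After op 2 (replace(0, 'j')): offset=2, physical=[A,B,j,D,E,F,G,H], logical=[j,D,E,F,G,H,A,B]
After op 3 (rotate(-2)): offset=0, physical=[A,B,j,D,E,F,G,H], logical=[A,B,j,D,E,F,G,H]
After op 4 (rotate(+2)): offset=2, physical=[A,B,j,D,E,F,G,H], logical=[j,D,E,F,G,H,A,B]
After op 5 (rotate(-2)): offset=0, physical=[A,B,j,D,E,F,G,H], logical=[A,B,j,D,E,F,G,H]
After op 6 (rotate(+2)): offset=2, physical=[A,B,j,D,E,F,G,H], logical=[j,D,E,F,G,H,A,B]
After op 7 (replace(4, 'd')): offset=2, physical=[A,B,j,D,E,F,d,H], logical=[j,D,E,F,d,H,A,B]
After op 8 (rotate(+3)): offset=5, physical=[A,B,j,D,E,F,d,H], logical=[F,d,H,A,B,j,D,E]
After op 9 (replace(5, 'e')): offset=5, physical=[A,B,e,D,E,F,d,H], logical=[F,d,H,A,B,e,D,E]

Answer: e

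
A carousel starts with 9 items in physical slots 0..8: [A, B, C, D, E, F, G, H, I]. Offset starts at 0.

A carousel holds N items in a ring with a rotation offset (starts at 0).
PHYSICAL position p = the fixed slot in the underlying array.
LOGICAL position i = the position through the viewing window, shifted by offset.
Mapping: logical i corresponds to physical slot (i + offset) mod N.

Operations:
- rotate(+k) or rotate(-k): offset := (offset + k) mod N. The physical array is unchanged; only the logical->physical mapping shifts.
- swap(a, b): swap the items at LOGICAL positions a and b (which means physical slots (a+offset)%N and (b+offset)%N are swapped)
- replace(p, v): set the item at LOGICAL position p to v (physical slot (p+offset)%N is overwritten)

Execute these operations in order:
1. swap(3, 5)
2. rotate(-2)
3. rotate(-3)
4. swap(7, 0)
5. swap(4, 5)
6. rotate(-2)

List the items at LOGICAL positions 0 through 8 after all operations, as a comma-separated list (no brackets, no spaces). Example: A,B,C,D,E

Answer: E,F,C,D,G,H,A,I,B

Derivation:
After op 1 (swap(3, 5)): offset=0, physical=[A,B,C,F,E,D,G,H,I], logical=[A,B,C,F,E,D,G,H,I]
After op 2 (rotate(-2)): offset=7, physical=[A,B,C,F,E,D,G,H,I], logical=[H,I,A,B,C,F,E,D,G]
After op 3 (rotate(-3)): offset=4, physical=[A,B,C,F,E,D,G,H,I], logical=[E,D,G,H,I,A,B,C,F]
After op 4 (swap(7, 0)): offset=4, physical=[A,B,E,F,C,D,G,H,I], logical=[C,D,G,H,I,A,B,E,F]
After op 5 (swap(4, 5)): offset=4, physical=[I,B,E,F,C,D,G,H,A], logical=[C,D,G,H,A,I,B,E,F]
After op 6 (rotate(-2)): offset=2, physical=[I,B,E,F,C,D,G,H,A], logical=[E,F,C,D,G,H,A,I,B]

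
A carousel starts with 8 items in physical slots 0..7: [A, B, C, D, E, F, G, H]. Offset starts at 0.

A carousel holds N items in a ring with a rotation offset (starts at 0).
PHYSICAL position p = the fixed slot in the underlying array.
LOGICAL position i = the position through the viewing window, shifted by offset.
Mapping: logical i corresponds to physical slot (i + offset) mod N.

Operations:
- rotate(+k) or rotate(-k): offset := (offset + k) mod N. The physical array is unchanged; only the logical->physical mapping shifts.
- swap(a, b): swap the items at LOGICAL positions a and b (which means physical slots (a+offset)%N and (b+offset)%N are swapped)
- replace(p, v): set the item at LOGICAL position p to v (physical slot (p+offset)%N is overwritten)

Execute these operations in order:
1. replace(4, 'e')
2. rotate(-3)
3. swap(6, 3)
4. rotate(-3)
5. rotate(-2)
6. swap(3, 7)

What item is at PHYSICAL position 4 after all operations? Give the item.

Answer: e

Derivation:
After op 1 (replace(4, 'e')): offset=0, physical=[A,B,C,D,e,F,G,H], logical=[A,B,C,D,e,F,G,H]
After op 2 (rotate(-3)): offset=5, physical=[A,B,C,D,e,F,G,H], logical=[F,G,H,A,B,C,D,e]
After op 3 (swap(6, 3)): offset=5, physical=[D,B,C,A,e,F,G,H], logical=[F,G,H,D,B,C,A,e]
After op 4 (rotate(-3)): offset=2, physical=[D,B,C,A,e,F,G,H], logical=[C,A,e,F,G,H,D,B]
After op 5 (rotate(-2)): offset=0, physical=[D,B,C,A,e,F,G,H], logical=[D,B,C,A,e,F,G,H]
After op 6 (swap(3, 7)): offset=0, physical=[D,B,C,H,e,F,G,A], logical=[D,B,C,H,e,F,G,A]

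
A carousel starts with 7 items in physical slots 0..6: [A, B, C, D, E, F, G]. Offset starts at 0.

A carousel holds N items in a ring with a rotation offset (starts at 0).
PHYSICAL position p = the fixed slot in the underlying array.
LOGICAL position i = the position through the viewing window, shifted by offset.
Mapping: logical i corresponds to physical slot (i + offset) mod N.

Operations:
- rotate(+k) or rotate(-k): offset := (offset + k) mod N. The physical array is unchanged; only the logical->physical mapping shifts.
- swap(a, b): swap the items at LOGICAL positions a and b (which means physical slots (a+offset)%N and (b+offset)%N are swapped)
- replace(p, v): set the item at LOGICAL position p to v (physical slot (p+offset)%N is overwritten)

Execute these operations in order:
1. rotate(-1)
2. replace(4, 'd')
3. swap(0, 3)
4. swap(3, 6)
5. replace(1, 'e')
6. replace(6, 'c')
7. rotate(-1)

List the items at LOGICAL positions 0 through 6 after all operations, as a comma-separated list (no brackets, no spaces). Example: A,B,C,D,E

After op 1 (rotate(-1)): offset=6, physical=[A,B,C,D,E,F,G], logical=[G,A,B,C,D,E,F]
After op 2 (replace(4, 'd')): offset=6, physical=[A,B,C,d,E,F,G], logical=[G,A,B,C,d,E,F]
After op 3 (swap(0, 3)): offset=6, physical=[A,B,G,d,E,F,C], logical=[C,A,B,G,d,E,F]
After op 4 (swap(3, 6)): offset=6, physical=[A,B,F,d,E,G,C], logical=[C,A,B,F,d,E,G]
After op 5 (replace(1, 'e')): offset=6, physical=[e,B,F,d,E,G,C], logical=[C,e,B,F,d,E,G]
After op 6 (replace(6, 'c')): offset=6, physical=[e,B,F,d,E,c,C], logical=[C,e,B,F,d,E,c]
After op 7 (rotate(-1)): offset=5, physical=[e,B,F,d,E,c,C], logical=[c,C,e,B,F,d,E]

Answer: c,C,e,B,F,d,E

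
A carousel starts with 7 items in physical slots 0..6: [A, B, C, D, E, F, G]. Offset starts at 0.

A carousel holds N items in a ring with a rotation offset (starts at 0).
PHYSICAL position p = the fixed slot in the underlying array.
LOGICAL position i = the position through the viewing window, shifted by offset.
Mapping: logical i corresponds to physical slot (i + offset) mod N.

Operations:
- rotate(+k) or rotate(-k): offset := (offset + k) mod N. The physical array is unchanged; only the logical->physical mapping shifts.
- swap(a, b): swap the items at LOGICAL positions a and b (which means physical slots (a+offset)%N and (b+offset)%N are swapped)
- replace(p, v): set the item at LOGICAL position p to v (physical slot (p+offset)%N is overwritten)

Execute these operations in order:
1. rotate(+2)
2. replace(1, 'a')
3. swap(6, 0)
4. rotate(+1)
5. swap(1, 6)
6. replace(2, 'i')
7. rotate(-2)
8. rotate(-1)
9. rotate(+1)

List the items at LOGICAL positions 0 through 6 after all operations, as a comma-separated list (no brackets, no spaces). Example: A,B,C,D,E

Answer: C,E,a,B,i,G,A

Derivation:
After op 1 (rotate(+2)): offset=2, physical=[A,B,C,D,E,F,G], logical=[C,D,E,F,G,A,B]
After op 2 (replace(1, 'a')): offset=2, physical=[A,B,C,a,E,F,G], logical=[C,a,E,F,G,A,B]
After op 3 (swap(6, 0)): offset=2, physical=[A,C,B,a,E,F,G], logical=[B,a,E,F,G,A,C]
After op 4 (rotate(+1)): offset=3, physical=[A,C,B,a,E,F,G], logical=[a,E,F,G,A,C,B]
After op 5 (swap(1, 6)): offset=3, physical=[A,C,E,a,B,F,G], logical=[a,B,F,G,A,C,E]
After op 6 (replace(2, 'i')): offset=3, physical=[A,C,E,a,B,i,G], logical=[a,B,i,G,A,C,E]
After op 7 (rotate(-2)): offset=1, physical=[A,C,E,a,B,i,G], logical=[C,E,a,B,i,G,A]
After op 8 (rotate(-1)): offset=0, physical=[A,C,E,a,B,i,G], logical=[A,C,E,a,B,i,G]
After op 9 (rotate(+1)): offset=1, physical=[A,C,E,a,B,i,G], logical=[C,E,a,B,i,G,A]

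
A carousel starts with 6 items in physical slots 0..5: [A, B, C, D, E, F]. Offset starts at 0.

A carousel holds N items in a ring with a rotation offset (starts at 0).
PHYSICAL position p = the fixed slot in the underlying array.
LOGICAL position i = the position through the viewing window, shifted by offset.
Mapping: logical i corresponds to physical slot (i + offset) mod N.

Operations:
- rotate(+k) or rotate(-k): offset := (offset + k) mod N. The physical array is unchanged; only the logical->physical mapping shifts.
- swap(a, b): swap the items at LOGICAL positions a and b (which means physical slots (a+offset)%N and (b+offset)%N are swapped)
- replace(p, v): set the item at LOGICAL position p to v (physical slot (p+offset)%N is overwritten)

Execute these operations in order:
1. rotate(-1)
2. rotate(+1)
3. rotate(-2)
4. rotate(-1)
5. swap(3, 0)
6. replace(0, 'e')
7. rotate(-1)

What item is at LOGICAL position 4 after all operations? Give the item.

After op 1 (rotate(-1)): offset=5, physical=[A,B,C,D,E,F], logical=[F,A,B,C,D,E]
After op 2 (rotate(+1)): offset=0, physical=[A,B,C,D,E,F], logical=[A,B,C,D,E,F]
After op 3 (rotate(-2)): offset=4, physical=[A,B,C,D,E,F], logical=[E,F,A,B,C,D]
After op 4 (rotate(-1)): offset=3, physical=[A,B,C,D,E,F], logical=[D,E,F,A,B,C]
After op 5 (swap(3, 0)): offset=3, physical=[D,B,C,A,E,F], logical=[A,E,F,D,B,C]
After op 6 (replace(0, 'e')): offset=3, physical=[D,B,C,e,E,F], logical=[e,E,F,D,B,C]
After op 7 (rotate(-1)): offset=2, physical=[D,B,C,e,E,F], logical=[C,e,E,F,D,B]

Answer: D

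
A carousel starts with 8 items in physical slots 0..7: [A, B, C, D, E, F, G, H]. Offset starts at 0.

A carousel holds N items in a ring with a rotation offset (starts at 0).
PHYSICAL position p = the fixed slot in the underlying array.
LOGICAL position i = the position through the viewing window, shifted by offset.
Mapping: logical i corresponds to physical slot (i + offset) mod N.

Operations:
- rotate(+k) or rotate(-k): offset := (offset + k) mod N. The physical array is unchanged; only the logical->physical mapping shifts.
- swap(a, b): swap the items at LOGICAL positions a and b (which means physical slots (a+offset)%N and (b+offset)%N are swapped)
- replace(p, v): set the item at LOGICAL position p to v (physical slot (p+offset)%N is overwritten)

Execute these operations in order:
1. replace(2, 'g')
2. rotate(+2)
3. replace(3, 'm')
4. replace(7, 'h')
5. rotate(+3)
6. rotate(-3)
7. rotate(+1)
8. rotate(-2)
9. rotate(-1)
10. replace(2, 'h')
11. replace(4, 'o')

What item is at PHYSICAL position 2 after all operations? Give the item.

After op 1 (replace(2, 'g')): offset=0, physical=[A,B,g,D,E,F,G,H], logical=[A,B,g,D,E,F,G,H]
After op 2 (rotate(+2)): offset=2, physical=[A,B,g,D,E,F,G,H], logical=[g,D,E,F,G,H,A,B]
After op 3 (replace(3, 'm')): offset=2, physical=[A,B,g,D,E,m,G,H], logical=[g,D,E,m,G,H,A,B]
After op 4 (replace(7, 'h')): offset=2, physical=[A,h,g,D,E,m,G,H], logical=[g,D,E,m,G,H,A,h]
After op 5 (rotate(+3)): offset=5, physical=[A,h,g,D,E,m,G,H], logical=[m,G,H,A,h,g,D,E]
After op 6 (rotate(-3)): offset=2, physical=[A,h,g,D,E,m,G,H], logical=[g,D,E,m,G,H,A,h]
After op 7 (rotate(+1)): offset=3, physical=[A,h,g,D,E,m,G,H], logical=[D,E,m,G,H,A,h,g]
After op 8 (rotate(-2)): offset=1, physical=[A,h,g,D,E,m,G,H], logical=[h,g,D,E,m,G,H,A]
After op 9 (rotate(-1)): offset=0, physical=[A,h,g,D,E,m,G,H], logical=[A,h,g,D,E,m,G,H]
After op 10 (replace(2, 'h')): offset=0, physical=[A,h,h,D,E,m,G,H], logical=[A,h,h,D,E,m,G,H]
After op 11 (replace(4, 'o')): offset=0, physical=[A,h,h,D,o,m,G,H], logical=[A,h,h,D,o,m,G,H]

Answer: h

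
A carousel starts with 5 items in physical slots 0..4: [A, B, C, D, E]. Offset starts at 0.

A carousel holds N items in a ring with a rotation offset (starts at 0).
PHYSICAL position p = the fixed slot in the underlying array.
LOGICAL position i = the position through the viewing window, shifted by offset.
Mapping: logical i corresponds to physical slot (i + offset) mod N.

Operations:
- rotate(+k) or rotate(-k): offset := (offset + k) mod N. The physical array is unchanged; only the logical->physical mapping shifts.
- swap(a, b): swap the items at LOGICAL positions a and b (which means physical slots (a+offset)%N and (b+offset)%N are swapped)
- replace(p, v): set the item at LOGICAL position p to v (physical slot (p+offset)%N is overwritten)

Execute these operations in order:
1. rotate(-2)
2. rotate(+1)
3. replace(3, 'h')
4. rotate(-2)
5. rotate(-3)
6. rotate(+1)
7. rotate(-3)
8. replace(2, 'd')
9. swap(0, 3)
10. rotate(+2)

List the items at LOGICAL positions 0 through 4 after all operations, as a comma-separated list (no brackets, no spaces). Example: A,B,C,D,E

After op 1 (rotate(-2)): offset=3, physical=[A,B,C,D,E], logical=[D,E,A,B,C]
After op 2 (rotate(+1)): offset=4, physical=[A,B,C,D,E], logical=[E,A,B,C,D]
After op 3 (replace(3, 'h')): offset=4, physical=[A,B,h,D,E], logical=[E,A,B,h,D]
After op 4 (rotate(-2)): offset=2, physical=[A,B,h,D,E], logical=[h,D,E,A,B]
After op 5 (rotate(-3)): offset=4, physical=[A,B,h,D,E], logical=[E,A,B,h,D]
After op 6 (rotate(+1)): offset=0, physical=[A,B,h,D,E], logical=[A,B,h,D,E]
After op 7 (rotate(-3)): offset=2, physical=[A,B,h,D,E], logical=[h,D,E,A,B]
After op 8 (replace(2, 'd')): offset=2, physical=[A,B,h,D,d], logical=[h,D,d,A,B]
After op 9 (swap(0, 3)): offset=2, physical=[h,B,A,D,d], logical=[A,D,d,h,B]
After op 10 (rotate(+2)): offset=4, physical=[h,B,A,D,d], logical=[d,h,B,A,D]

Answer: d,h,B,A,D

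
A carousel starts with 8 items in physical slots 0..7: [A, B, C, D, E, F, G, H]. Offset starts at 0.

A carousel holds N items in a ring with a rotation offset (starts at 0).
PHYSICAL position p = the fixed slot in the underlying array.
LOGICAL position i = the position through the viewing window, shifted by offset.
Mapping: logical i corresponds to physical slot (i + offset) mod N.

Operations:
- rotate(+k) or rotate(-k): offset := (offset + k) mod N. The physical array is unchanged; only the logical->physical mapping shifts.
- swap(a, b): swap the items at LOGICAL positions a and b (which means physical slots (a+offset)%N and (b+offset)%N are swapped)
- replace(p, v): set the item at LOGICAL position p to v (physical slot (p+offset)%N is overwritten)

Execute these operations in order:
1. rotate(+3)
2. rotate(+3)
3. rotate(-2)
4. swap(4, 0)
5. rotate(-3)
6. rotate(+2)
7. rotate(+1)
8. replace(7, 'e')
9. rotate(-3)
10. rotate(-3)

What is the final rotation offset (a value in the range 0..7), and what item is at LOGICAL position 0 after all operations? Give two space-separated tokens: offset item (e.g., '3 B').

After op 1 (rotate(+3)): offset=3, physical=[A,B,C,D,E,F,G,H], logical=[D,E,F,G,H,A,B,C]
After op 2 (rotate(+3)): offset=6, physical=[A,B,C,D,E,F,G,H], logical=[G,H,A,B,C,D,E,F]
After op 3 (rotate(-2)): offset=4, physical=[A,B,C,D,E,F,G,H], logical=[E,F,G,H,A,B,C,D]
After op 4 (swap(4, 0)): offset=4, physical=[E,B,C,D,A,F,G,H], logical=[A,F,G,H,E,B,C,D]
After op 5 (rotate(-3)): offset=1, physical=[E,B,C,D,A,F,G,H], logical=[B,C,D,A,F,G,H,E]
After op 6 (rotate(+2)): offset=3, physical=[E,B,C,D,A,F,G,H], logical=[D,A,F,G,H,E,B,C]
After op 7 (rotate(+1)): offset=4, physical=[E,B,C,D,A,F,G,H], logical=[A,F,G,H,E,B,C,D]
After op 8 (replace(7, 'e')): offset=4, physical=[E,B,C,e,A,F,G,H], logical=[A,F,G,H,E,B,C,e]
After op 9 (rotate(-3)): offset=1, physical=[E,B,C,e,A,F,G,H], logical=[B,C,e,A,F,G,H,E]
After op 10 (rotate(-3)): offset=6, physical=[E,B,C,e,A,F,G,H], logical=[G,H,E,B,C,e,A,F]

Answer: 6 G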